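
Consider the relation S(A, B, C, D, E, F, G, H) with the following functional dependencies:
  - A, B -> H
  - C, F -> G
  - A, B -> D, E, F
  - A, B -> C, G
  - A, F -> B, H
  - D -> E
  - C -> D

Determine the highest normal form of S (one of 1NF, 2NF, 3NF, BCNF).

2NF

Candidate keys: {A, B}, {A, F}. Prime attributes: {A, B, F}.
C, F -> G breaks BCNF: {C, F}⁺ = {C, D, E, F, G}, so {C, F} is not a superkey.
Because {G} is non-prime and the left side of C, F -> G is not a superkey, the relation is not in 3NF.
No proper subset of a key has a non-prime attribute in its closure, so there is no partial dependency; 2NF holds.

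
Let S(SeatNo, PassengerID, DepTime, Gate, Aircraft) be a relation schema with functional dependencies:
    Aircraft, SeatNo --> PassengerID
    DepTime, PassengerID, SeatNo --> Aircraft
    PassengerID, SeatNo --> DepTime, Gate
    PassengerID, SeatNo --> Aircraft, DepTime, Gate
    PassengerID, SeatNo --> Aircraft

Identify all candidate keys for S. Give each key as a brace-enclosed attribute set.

Attributes never on any right-hand side: {SeatNo} — every candidate key must contain it.
Closure of {Aircraft, SeatNo} is {Aircraft, DepTime, Gate, PassengerID, SeatNo}, the whole schema; {Aircraft, SeatNo} is a candidate key.
Closure of {PassengerID, SeatNo} is {Aircraft, DepTime, Gate, PassengerID, SeatNo}, the whole schema; {PassengerID, SeatNo} is a candidate key.
These are minimal and exhaustive — every other superkey contains one of them.

{Aircraft, SeatNo}, {PassengerID, SeatNo}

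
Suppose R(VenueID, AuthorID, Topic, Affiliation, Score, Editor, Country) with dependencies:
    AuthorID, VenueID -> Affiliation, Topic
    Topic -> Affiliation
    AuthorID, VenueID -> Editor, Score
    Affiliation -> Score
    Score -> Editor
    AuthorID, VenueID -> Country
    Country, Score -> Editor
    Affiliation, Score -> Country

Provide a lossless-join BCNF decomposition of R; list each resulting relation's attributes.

{Affiliation, Country, Score}; {Affiliation, Topic}; {AuthorID, Topic, VenueID}; {Editor, Score}

Candidate key of the original relation: {AuthorID, VenueID}.
Within {Affiliation, AuthorID, Country, Editor, Score, Topic, VenueID}: {Topic}⁺ ∩ {Affiliation, AuthorID, Country, Editor, Score, Topic, VenueID} = {Affiliation, Country, Editor, Score, Topic}, not the whole set, so Topic -> Affiliation, Country, Editor, Score violates BCNF; decompose into {Affiliation, Country, Editor, Score, Topic} and {AuthorID, Topic, VenueID}.
Within {Affiliation, Country, Editor, Score, Topic}: {Affiliation}⁺ ∩ {Affiliation, Country, Editor, Score, Topic} = {Affiliation, Country, Editor, Score}, not the whole set, so Affiliation -> Country, Editor, Score violates BCNF; decompose into {Affiliation, Country, Editor, Score} and {Affiliation, Topic}.
Within {Affiliation, Country, Editor, Score}: {Score}⁺ ∩ {Affiliation, Country, Editor, Score} = {Editor, Score}, not the whole set, so Score -> Editor violates BCNF; decompose into {Editor, Score} and {Affiliation, Country, Score}.
{Editor, Score} has no BCNF violation.
{Affiliation, Country, Score} has no BCNF violation.
{Affiliation, Topic} has no BCNF violation.
{AuthorID, Topic, VenueID} has no BCNF violation.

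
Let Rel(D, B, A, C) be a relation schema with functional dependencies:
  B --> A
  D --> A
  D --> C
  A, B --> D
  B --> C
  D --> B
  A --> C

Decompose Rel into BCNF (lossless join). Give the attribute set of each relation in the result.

Candidate keys of the original relation: {B}, {D}.
In {A, B, C, D}, {A} is not a superkey ({A}⁺ restricted to this set is {A, C}), so split on A --> C into {A, C} and {A, B, D}.
{A, C} is in BCNF.
{A, B, D} is in BCNF.

{A, B, D}; {A, C}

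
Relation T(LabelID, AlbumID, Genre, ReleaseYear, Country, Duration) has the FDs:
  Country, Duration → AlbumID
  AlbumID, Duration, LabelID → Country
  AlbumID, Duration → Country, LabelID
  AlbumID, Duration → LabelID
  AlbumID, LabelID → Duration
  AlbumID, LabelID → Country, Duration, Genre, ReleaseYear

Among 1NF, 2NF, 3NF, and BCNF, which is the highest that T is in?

Candidate keys: {AlbumID, Duration}, {AlbumID, LabelID}, {Country, Duration}. Prime attributes: {AlbumID, Country, Duration, LabelID}.
Every FD has a superkey on the left, so the relation is in BCNF.

BCNF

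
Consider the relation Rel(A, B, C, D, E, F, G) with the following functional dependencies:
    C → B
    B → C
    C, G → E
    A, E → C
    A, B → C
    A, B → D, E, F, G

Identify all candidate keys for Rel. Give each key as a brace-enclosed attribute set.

{A, B}, {A, C}, {A, E}

Attributes never on any right-hand side: {A} — every candidate key must contain it.
{A, B}⁺ = {A, B, C, D, E, F, G}, which is every attribute, so {A, B} is a candidate key.
{A, C}⁺ = {A, B, C, D, E, F, G}, which is every attribute, so {A, C} is a candidate key.
{A, E}⁺ = {A, B, C, D, E, F, G}, which is every attribute, so {A, E} is a candidate key.
These are minimal and exhaustive — every other superkey contains one of them.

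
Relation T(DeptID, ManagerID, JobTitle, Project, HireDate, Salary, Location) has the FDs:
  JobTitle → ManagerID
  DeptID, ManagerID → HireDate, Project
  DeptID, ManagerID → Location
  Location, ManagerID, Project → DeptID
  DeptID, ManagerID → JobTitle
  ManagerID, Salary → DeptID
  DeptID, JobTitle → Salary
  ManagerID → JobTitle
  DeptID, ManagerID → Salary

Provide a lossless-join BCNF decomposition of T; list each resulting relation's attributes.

{DeptID, HireDate, JobTitle, Location, Project, Salary}; {JobTitle, ManagerID}

Candidate keys of the original relation: {DeptID, JobTitle}, {DeptID, ManagerID}, {JobTitle, Location, Project}, {JobTitle, Salary}, {Location, ManagerID, Project}, {ManagerID, Salary}.
{DeptID, HireDate, JobTitle, Location, ManagerID, Project, Salary}: {JobTitle} determines {JobTitle, ManagerID} here but is not a superkey — split on JobTitle → ManagerID, giving {JobTitle, ManagerID} and {DeptID, HireDate, JobTitle, Location, Project, Salary}.
{JobTitle, ManagerID} has no BCNF violation.
{DeptID, HireDate, JobTitle, Location, Project, Salary} has no BCNF violation.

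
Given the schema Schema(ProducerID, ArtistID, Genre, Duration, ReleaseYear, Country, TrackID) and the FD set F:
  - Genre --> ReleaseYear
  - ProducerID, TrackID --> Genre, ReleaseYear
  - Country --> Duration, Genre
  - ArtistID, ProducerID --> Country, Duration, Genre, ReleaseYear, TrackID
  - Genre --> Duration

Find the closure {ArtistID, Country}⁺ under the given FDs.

{ArtistID, Country, Duration, Genre, ReleaseYear}

Start with {ArtistID, Country}.
Country --> Duration, Genre applies; add {Duration, Genre} → now {ArtistID, Country, Duration, Genre}.
Genre --> ReleaseYear applies; add {ReleaseYear} → now {ArtistID, Country, Duration, Genre, ReleaseYear}.
No further FD applies.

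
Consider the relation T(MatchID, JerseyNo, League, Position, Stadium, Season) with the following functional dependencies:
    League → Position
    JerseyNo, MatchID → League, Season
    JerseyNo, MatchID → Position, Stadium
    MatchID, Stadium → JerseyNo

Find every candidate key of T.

{MatchID} never appears on the right of any FD, so every key must include it.
{JerseyNo, MatchID}⁺ = {JerseyNo, League, MatchID, Position, Season, Stadium}, which is every attribute, so {JerseyNo, MatchID} is a candidate key.
{MatchID, Stadium}⁺ = {JerseyNo, League, MatchID, Position, Season, Stadium}, which is every attribute, so {MatchID, Stadium} is a candidate key.
These are minimal and exhaustive — every other superkey contains one of them.

{JerseyNo, MatchID}, {MatchID, Stadium}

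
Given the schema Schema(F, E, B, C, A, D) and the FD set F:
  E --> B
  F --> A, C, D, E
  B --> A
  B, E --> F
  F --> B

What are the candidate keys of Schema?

{E}, {F}

{E}⁺ = {A, B, C, D, E, F}, which is every attribute, so {E} is a candidate key.
{F}⁺ = {A, B, C, D, E, F}, which is every attribute, so {F} is a candidate key.
These are minimal and exhaustive — every other superkey contains one of them.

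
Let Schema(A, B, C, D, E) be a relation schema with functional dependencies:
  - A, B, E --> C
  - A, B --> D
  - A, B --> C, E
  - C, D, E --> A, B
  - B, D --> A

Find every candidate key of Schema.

Closure of {A, B} is {A, B, C, D, E}, the whole schema; {A, B} is a candidate key.
Closure of {B, D} is {A, B, C, D, E}, the whole schema; {B, D} is a candidate key.
Closure of {C, D, E} is {A, B, C, D, E}, the whole schema; {C, D, E} is a candidate key.
No proper subset of any of these is a key, and no other minimal superkey exists.

{A, B}, {B, D}, {C, D, E}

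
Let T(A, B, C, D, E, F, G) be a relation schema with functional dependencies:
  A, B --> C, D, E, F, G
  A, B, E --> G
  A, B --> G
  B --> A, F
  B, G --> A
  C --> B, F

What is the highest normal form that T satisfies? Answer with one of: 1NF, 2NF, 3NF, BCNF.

BCNF

Candidate keys: {B}, {C}. Prime attributes: {B, C}.
The left-hand side of every FD is a superkey, so BCNF is satisfied.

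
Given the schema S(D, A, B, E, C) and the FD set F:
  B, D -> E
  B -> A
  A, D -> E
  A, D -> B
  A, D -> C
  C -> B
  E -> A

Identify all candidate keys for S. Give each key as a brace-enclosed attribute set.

No FD produces {D}, so it must be in every candidate key.
{A, D} is a candidate key since {A, D}⁺ = {A, B, C, D, E} covers every attribute.
{B, D} is a candidate key since {B, D}⁺ = {A, B, C, D, E} covers every attribute.
{C, D} is a candidate key since {C, D}⁺ = {A, B, C, D, E} covers every attribute.
{D, E} is a candidate key since {D, E}⁺ = {A, B, C, D, E} covers every attribute.
Any other superkey properly contains one of these, so there are no further candidate keys.

{A, D}, {B, D}, {C, D}, {D, E}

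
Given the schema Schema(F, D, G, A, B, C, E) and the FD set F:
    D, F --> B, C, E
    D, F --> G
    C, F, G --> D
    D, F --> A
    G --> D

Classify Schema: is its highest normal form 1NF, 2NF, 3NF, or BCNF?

Candidate keys: {D, F}, {F, G}. Prime attributes: {D, F, G}.
G --> D: {G}⁺ = {D, G}, which is not all of the attributes, so the left side is not a superkey — BCNF is violated.
Since {D} ⊆ prime attributes and every other non-superkey FD also has a prime right side, the schema is in 3NF.

3NF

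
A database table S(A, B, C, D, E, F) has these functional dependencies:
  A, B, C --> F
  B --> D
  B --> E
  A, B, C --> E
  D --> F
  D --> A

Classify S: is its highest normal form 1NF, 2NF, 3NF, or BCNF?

1NF

Candidate key: {B, C}. Prime attributes: {B, C}.
B --> D breaks BCNF: {B}⁺ = {A, B, D, E, F}, so {B} is not a superkey.
Because {D} is non-prime and the left side of B --> D is not a superkey, the relation is not in 3NF.
The proper key subset {B} of {B, C} determines non-prime {A, D, E, F}, so the relation is not even in 2NF.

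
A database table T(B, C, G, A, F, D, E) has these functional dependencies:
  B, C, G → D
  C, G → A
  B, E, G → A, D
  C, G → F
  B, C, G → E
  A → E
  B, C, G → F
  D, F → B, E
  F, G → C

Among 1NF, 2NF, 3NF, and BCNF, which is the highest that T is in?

1NF

Candidate keys: {B, C, G}, {B, F, G}, {C, D, G}, {D, F, G}. Prime attributes: {B, C, D, F, G}.
C, G → A: {C, G}⁺ = {A, C, E, F, G}, which is not all of the attributes, so the left side is not a superkey — BCNF is violated.
Because {A} is non-prime and the left side of C, G → A is not a superkey, the relation is not in 3NF.
Since {C, G} ⊂ {B, C, G} and {C, G}⁺ ⊇ {A, E} with {A, E} non-prime, there is a partial dependency; 2NF fails.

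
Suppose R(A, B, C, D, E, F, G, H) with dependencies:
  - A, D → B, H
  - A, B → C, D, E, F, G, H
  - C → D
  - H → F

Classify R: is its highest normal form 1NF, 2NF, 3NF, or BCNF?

2NF

Candidate keys: {A, B}, {A, C}, {A, D}. Prime attributes: {A, B, C, D}.
C → D breaks BCNF: {C}⁺ = {C, D}, so {C} is not a superkey.
H → F has non-prime {F} on the right and a non-superkey on the left, so 3NF fails.
No non-prime attribute depends on a proper subset of any candidate key, so 2NF holds.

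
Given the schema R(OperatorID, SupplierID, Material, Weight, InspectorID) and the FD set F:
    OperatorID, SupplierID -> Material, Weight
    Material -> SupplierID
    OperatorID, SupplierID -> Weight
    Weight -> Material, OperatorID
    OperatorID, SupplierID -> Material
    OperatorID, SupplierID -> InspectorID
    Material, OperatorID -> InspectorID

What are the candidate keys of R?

{Material, OperatorID}, {OperatorID, SupplierID}, {Weight}

Closure of {Weight} is {InspectorID, Material, OperatorID, SupplierID, Weight}, the whole schema; {Weight} is a candidate key.
Closure of {Material, OperatorID} is {InspectorID, Material, OperatorID, SupplierID, Weight}, the whole schema; {Material, OperatorID} is a candidate key.
Closure of {OperatorID, SupplierID} is {InspectorID, Material, OperatorID, SupplierID, Weight}, the whole schema; {OperatorID, SupplierID} is a candidate key.
No proper subset of any of these is a key, and no other minimal superkey exists.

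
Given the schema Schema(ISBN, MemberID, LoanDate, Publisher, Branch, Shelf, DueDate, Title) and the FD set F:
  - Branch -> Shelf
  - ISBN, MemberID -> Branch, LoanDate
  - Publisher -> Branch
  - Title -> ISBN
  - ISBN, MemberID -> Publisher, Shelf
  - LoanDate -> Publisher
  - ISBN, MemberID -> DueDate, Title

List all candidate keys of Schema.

{ISBN, MemberID}, {MemberID, Title}

No FD produces {MemberID}, so it must be in every candidate key.
{ISBN, MemberID}⁺ = {Branch, DueDate, ISBN, LoanDate, MemberID, Publisher, Shelf, Title} — all of the relation — so {ISBN, MemberID} is a candidate key.
{MemberID, Title}⁺ = {Branch, DueDate, ISBN, LoanDate, MemberID, Publisher, Shelf, Title} — all of the relation — so {MemberID, Title} is a candidate key.
No proper subset of any of these is a key, and no other minimal superkey exists.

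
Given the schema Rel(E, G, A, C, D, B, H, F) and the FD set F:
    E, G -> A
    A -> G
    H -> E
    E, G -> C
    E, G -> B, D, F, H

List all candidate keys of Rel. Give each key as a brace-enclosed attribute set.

{A, E}⁺ = {A, B, C, D, E, F, G, H}, which is every attribute, so {A, E} is a candidate key.
{A, H}⁺ = {A, B, C, D, E, F, G, H}, which is every attribute, so {A, H} is a candidate key.
{E, G}⁺ = {A, B, C, D, E, F, G, H}, which is every attribute, so {E, G} is a candidate key.
{G, H}⁺ = {A, B, C, D, E, F, G, H}, which is every attribute, so {G, H} is a candidate key.
Any other superkey properly contains one of these, so there are no further candidate keys.

{A, E}, {A, H}, {E, G}, {G, H}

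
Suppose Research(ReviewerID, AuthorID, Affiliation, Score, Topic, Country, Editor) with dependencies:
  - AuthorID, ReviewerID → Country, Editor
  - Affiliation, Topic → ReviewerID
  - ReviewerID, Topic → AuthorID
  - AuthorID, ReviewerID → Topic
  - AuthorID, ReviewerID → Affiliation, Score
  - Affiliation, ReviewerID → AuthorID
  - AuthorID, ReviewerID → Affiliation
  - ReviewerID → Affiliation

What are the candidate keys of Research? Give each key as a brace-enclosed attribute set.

{ReviewerID}⁺ = {Affiliation, AuthorID, Country, Editor, ReviewerID, Score, Topic} — all of the relation — so {ReviewerID} is a candidate key.
{Affiliation, Topic}⁺ = {Affiliation, AuthorID, Country, Editor, ReviewerID, Score, Topic} — all of the relation — so {Affiliation, Topic} is a candidate key.
These are minimal and exhaustive — every other superkey contains one of them.

{Affiliation, Topic}, {ReviewerID}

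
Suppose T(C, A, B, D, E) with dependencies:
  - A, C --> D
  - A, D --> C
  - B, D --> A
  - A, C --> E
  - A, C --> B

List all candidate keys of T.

{A, C}, {A, D}, {B, D}

Closure of {A, C} is {A, B, C, D, E}, the whole schema; {A, C} is a candidate key.
Closure of {A, D} is {A, B, C, D, E}, the whole schema; {A, D} is a candidate key.
Closure of {B, D} is {A, B, C, D, E}, the whole schema; {B, D} is a candidate key.
These are minimal and exhaustive — every other superkey contains one of them.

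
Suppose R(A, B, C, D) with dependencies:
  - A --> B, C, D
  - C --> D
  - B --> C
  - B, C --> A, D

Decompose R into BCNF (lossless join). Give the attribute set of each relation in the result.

{A, B, C}; {C, D}

Candidate keys of the original relation: {A}, {B}.
In {A, B, C, D}, {C} is not a superkey ({C}⁺ restricted to this set is {C, D}), so split on C --> D into {C, D} and {A, B, C}.
{C, D} is in BCNF.
{A, B, C} is in BCNF.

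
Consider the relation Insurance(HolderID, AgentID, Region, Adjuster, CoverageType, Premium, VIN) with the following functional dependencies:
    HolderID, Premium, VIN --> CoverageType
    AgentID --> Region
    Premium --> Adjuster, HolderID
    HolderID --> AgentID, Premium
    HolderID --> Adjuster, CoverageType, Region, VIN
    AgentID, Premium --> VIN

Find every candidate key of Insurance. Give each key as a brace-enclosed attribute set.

Closure of {HolderID} is {Adjuster, AgentID, CoverageType, HolderID, Premium, Region, VIN}, the whole schema; {HolderID} is a candidate key.
Closure of {Premium} is {Adjuster, AgentID, CoverageType, HolderID, Premium, Region, VIN}, the whole schema; {Premium} is a candidate key.
These are minimal and exhaustive — every other superkey contains one of them.

{HolderID}, {Premium}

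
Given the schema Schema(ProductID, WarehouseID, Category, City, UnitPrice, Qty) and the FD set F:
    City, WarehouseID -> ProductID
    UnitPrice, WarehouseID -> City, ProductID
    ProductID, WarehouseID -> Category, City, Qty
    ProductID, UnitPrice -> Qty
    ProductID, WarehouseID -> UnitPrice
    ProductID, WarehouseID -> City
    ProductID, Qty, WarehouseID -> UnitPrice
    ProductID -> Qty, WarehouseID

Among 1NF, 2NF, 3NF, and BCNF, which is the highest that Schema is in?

BCNF

Candidate keys: {City, WarehouseID}, {ProductID}, {UnitPrice, WarehouseID}. Prime attributes: {City, ProductID, UnitPrice, WarehouseID}.
Each dependency's left side is a superkey — BCNF holds.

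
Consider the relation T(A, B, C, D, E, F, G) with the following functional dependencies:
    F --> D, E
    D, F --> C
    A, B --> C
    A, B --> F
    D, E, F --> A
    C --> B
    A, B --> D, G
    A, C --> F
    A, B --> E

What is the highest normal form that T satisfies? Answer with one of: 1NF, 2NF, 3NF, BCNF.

3NF

Candidate keys: {A, B}, {A, C}, {F}. Prime attributes: {A, B, C, F}.
C --> B: {C}⁺ = {B, C}, which is not all of the attributes, so the left side is not a superkey — BCNF is violated.
But every attribute on its right side ({B}) is prime, and the same holds for every other non-superkey FD, so 3NF still holds.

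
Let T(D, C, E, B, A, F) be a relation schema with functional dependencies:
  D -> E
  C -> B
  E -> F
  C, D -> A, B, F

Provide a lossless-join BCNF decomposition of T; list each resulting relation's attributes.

Candidate key of the original relation: {C, D}.
{A, B, C, D, E, F}: {D} determines {D, E, F} here but is not a superkey — split on D -> E, F, giving {D, E, F} and {A, B, C, D}.
{D, E, F}: {E} determines {E, F} here but is not a superkey — split on E -> F, giving {E, F} and {D, E}.
{E, F} has no BCNF violation.
{D, E} has no BCNF violation.
{A, B, C, D}: {C} determines {B, C} here but is not a superkey — split on C -> B, giving {B, C} and {A, C, D}.
{B, C} has no BCNF violation.
{A, C, D} has no BCNF violation.

{A, C, D}; {B, C}; {D, E}; {E, F}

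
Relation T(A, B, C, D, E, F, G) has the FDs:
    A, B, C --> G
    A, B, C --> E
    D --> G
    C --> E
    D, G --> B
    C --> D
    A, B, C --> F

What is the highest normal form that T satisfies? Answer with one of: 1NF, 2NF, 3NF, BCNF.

1NF

Candidate key: {A, C}. Prime attributes: {A, C}.
D --> G breaks BCNF: {D}⁺ = {B, D, G}, so {D} is not a superkey.
Because {G} is non-prime and the left side of D --> G is not a superkey, the relation is not in 3NF.
{C} is a proper subset of the key {A, C}, and {C}⁺ contains the non-prime attributes {B, D, E, G} — a partial dependency, so 2NF is violated.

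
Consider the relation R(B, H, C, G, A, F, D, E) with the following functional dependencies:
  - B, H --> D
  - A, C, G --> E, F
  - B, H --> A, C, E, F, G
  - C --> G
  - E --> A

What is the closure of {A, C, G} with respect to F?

Start with {A, C, G}.
A, C, G --> E, F applies; add {E, F} → now {A, C, E, F, G}.
No further FD applies.

{A, C, E, F, G}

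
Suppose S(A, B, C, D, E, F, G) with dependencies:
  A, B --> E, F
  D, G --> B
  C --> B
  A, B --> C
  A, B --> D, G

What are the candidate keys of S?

{A, B}, {A, C}, {A, D, G}

Attributes never on any right-hand side: {A} — every candidate key must contain it.
Closure of {A, B} is {A, B, C, D, E, F, G}, the whole schema; {A, B} is a candidate key.
Closure of {A, C} is {A, B, C, D, E, F, G}, the whole schema; {A, C} is a candidate key.
Closure of {A, D, G} is {A, B, C, D, E, F, G}, the whole schema; {A, D, G} is a candidate key.
These are minimal and exhaustive — every other superkey contains one of them.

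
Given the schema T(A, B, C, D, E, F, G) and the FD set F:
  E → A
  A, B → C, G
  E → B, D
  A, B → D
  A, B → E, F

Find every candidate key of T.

{E}⁺ = {A, B, C, D, E, F, G}, which is every attribute, so {E} is a candidate key.
{A, B}⁺ = {A, B, C, D, E, F, G}, which is every attribute, so {A, B} is a candidate key.
These are minimal and exhaustive — every other superkey contains one of them.

{A, B}, {E}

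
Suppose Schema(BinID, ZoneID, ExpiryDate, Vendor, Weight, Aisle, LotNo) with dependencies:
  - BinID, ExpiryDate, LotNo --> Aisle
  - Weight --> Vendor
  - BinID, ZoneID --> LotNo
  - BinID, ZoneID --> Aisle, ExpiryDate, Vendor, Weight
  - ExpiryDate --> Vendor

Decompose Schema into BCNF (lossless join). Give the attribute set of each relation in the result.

{Aisle, BinID, ExpiryDate, LotNo}; {BinID, ExpiryDate, LotNo, Weight, ZoneID}; {ExpiryDate, Vendor}

Candidate key of the original relation: {BinID, ZoneID}.
{Aisle, BinID, ExpiryDate, LotNo, Vendor, Weight, ZoneID}: {BinID, ExpiryDate, LotNo} determines {Aisle, BinID, ExpiryDate, LotNo, Vendor} here but is not a superkey — split on BinID, ExpiryDate, LotNo --> Aisle, Vendor, giving {Aisle, BinID, ExpiryDate, LotNo, Vendor} and {BinID, ExpiryDate, LotNo, Weight, ZoneID}.
{Aisle, BinID, ExpiryDate, LotNo, Vendor}: {ExpiryDate} determines {ExpiryDate, Vendor} here but is not a superkey — split on ExpiryDate --> Vendor, giving {ExpiryDate, Vendor} and {Aisle, BinID, ExpiryDate, LotNo}.
{ExpiryDate, Vendor}: every determinant is a superkey — BCNF.
{Aisle, BinID, ExpiryDate, LotNo}: every determinant is a superkey — BCNF.
{BinID, ExpiryDate, LotNo, Weight, ZoneID}: every determinant is a superkey — BCNF.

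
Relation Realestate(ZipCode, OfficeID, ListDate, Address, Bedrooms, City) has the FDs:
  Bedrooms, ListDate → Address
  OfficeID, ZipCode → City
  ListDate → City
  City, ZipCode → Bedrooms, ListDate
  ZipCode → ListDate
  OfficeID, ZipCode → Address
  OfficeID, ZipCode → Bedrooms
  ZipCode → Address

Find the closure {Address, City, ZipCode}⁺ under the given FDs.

Start with {Address, City, ZipCode}.
City, ZipCode → Bedrooms, ListDate applies; add {Bedrooms, ListDate} → now {Address, Bedrooms, City, ListDate, ZipCode}.
No further FD applies.

{Address, Bedrooms, City, ListDate, ZipCode}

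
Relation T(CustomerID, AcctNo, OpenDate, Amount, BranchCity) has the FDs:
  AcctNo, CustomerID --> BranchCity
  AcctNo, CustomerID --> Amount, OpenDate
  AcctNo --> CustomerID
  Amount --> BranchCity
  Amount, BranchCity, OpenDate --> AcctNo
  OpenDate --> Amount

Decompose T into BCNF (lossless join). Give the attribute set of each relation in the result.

Candidate keys of the original relation: {AcctNo}, {OpenDate}.
Within {AcctNo, Amount, BranchCity, CustomerID, OpenDate}: {Amount}⁺ ∩ {AcctNo, Amount, BranchCity, CustomerID, OpenDate} = {Amount, BranchCity}, not the whole set, so Amount --> BranchCity violates BCNF; decompose into {Amount, BranchCity} and {AcctNo, Amount, CustomerID, OpenDate}.
{Amount, BranchCity} has no BCNF violation.
{AcctNo, Amount, CustomerID, OpenDate} has no BCNF violation.

{AcctNo, Amount, CustomerID, OpenDate}; {Amount, BranchCity}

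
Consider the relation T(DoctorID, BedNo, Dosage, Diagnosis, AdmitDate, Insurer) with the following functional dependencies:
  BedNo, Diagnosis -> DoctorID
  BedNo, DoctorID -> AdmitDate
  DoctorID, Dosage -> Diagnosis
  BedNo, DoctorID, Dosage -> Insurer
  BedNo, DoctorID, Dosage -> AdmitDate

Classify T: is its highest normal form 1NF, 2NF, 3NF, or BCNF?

Candidate keys: {BedNo, Diagnosis, Dosage}, {BedNo, DoctorID, Dosage}. Prime attributes: {BedNo, Diagnosis, DoctorID, Dosage}.
BedNo, Diagnosis -> DoctorID breaks BCNF: {BedNo, Diagnosis}⁺ = {AdmitDate, BedNo, Diagnosis, DoctorID}, so {BedNo, Diagnosis} is not a superkey.
BedNo, DoctorID -> AdmitDate determines the non-prime attribute {AdmitDate} from a non-superkey — 3NF is violated.
{BedNo, Diagnosis} is a proper subset of the key {BedNo, Diagnosis, Dosage}, and {BedNo, Diagnosis}⁺ contains the non-prime attribute {AdmitDate} — a partial dependency, so 2NF is violated.

1NF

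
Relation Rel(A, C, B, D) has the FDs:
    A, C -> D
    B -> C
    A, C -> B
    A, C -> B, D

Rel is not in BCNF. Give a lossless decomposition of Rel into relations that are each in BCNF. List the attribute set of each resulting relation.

{A, B, D}; {B, C}

Candidate keys of the original relation: {A, B}, {A, C}.
Within {A, B, C, D}: {B}⁺ ∩ {A, B, C, D} = {B, C}, not the whole set, so B -> C violates BCNF; decompose into {B, C} and {A, B, D}.
{B, C} is in BCNF.
{A, B, D} is in BCNF.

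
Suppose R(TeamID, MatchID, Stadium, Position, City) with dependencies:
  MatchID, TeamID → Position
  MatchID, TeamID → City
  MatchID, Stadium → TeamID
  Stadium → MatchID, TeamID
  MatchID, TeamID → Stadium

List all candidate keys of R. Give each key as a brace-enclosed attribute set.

{MatchID, TeamID}, {Stadium}

{Stadium} is a candidate key since {Stadium}⁺ = {City, MatchID, Position, Stadium, TeamID} covers every attribute.
{MatchID, TeamID} is a candidate key since {MatchID, TeamID}⁺ = {City, MatchID, Position, Stadium, TeamID} covers every attribute.
These are minimal and exhaustive — every other superkey contains one of them.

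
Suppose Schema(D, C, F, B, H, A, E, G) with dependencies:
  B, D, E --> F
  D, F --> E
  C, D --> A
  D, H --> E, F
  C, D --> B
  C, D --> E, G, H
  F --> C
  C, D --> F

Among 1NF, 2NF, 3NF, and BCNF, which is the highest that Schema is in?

Candidate keys: {B, D, E}, {C, D}, {D, F}, {D, H}. Prime attributes: {B, C, D, E, F, H}.
F --> C breaks BCNF: {F}⁺ = {C, F}, so {F} is not a superkey.
But every attribute on its right side ({C}) is prime, and the same holds for every other non-superkey FD, so 3NF still holds.

3NF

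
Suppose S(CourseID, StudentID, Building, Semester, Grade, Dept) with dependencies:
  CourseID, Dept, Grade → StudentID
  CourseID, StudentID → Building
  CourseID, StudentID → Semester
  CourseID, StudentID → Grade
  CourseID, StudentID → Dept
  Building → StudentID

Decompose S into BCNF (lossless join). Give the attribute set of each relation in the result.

{Building, CourseID, Dept, Grade, Semester}; {Building, StudentID}

Candidate keys of the original relation: {Building, CourseID}, {CourseID, Dept, Grade}, {CourseID, StudentID}.
In {Building, CourseID, Dept, Grade, Semester, StudentID}, {Building} is not a superkey ({Building}⁺ restricted to this set is {Building, StudentID}), so split on Building → StudentID into {Building, StudentID} and {Building, CourseID, Dept, Grade, Semester}.
{Building, StudentID}: every determinant is a superkey — BCNF.
{Building, CourseID, Dept, Grade, Semester}: every determinant is a superkey — BCNF.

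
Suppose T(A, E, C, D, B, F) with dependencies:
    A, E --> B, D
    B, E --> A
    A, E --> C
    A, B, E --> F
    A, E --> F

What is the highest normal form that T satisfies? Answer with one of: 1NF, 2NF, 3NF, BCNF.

BCNF

Candidate keys: {A, E}, {B, E}. Prime attributes: {A, B, E}.
The left-hand side of every FD is a superkey, so BCNF is satisfied.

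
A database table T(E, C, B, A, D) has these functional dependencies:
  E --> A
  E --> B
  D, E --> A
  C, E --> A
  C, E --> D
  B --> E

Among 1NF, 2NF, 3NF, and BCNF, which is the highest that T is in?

Candidate keys: {B, C}, {C, E}. Prime attributes: {B, C, E}.
For E --> A we have {E}⁺ = {A, B, E}; {E} is not a superkey, so BCNF fails.
E --> A determines the non-prime attribute {A} from a non-superkey — 3NF is violated.
{B} is a proper subset of the key {B, C}, and {B}⁺ contains the non-prime attribute {A} — a partial dependency, so 2NF is violated.

1NF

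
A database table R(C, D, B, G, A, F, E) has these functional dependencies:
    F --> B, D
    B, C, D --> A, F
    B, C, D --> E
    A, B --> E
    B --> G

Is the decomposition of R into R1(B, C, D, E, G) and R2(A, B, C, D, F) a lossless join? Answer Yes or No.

The shared attributes are {B, C, D} and {B, C, D}⁺ = {A, B, C, D, E, F, G}.
This includes all of R1, so the common attributes are a superkey of R1 — the join is lossless.

Yes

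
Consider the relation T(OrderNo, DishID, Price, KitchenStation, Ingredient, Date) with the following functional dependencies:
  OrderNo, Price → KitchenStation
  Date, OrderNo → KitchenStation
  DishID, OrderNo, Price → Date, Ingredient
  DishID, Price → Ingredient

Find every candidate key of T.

No FD produces {DishID, OrderNo, Price}, so they must be in every candidate key.
{DishID, OrderNo, Price}⁺ = {Date, DishID, Ingredient, KitchenStation, OrderNo, Price} — all of the relation — so {DishID, OrderNo, Price} is a candidate key.
Every other attribute set either contains this one or has a smaller closure.

{DishID, OrderNo, Price}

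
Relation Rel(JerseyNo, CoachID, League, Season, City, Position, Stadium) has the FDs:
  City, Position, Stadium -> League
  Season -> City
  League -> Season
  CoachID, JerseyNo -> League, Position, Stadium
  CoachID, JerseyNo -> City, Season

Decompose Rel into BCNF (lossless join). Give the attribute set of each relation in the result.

Candidate key of the original relation: {CoachID, JerseyNo}.
Within {City, CoachID, JerseyNo, League, Position, Season, Stadium}: {City, Position, Stadium}⁺ ∩ {City, CoachID, JerseyNo, League, Position, Season, Stadium} = {City, League, Position, Season, Stadium}, not the whole set, so City, Position, Stadium -> League, Season violates BCNF; decompose into {City, League, Position, Season, Stadium} and {City, CoachID, JerseyNo, Position, Stadium}.
Within {City, League, Position, Season, Stadium}: {Season}⁺ ∩ {City, League, Position, Season, Stadium} = {City, Season}, not the whole set, so Season -> City violates BCNF; decompose into {City, Season} and {League, Position, Season, Stadium}.
{City, Season} has no BCNF violation.
Within {League, Position, Season, Stadium}: {League}⁺ ∩ {League, Position, Season, Stadium} = {League, Season}, not the whole set, so League -> Season violates BCNF; decompose into {League, Season} and {League, Position, Stadium}.
{League, Season} has no BCNF violation.
{League, Position, Stadium} has no BCNF violation.
{City, CoachID, JerseyNo, Position, Stadium} has no BCNF violation.

{City, CoachID, JerseyNo, Position, Stadium}; {City, Season}; {League, Position, Stadium}; {League, Season}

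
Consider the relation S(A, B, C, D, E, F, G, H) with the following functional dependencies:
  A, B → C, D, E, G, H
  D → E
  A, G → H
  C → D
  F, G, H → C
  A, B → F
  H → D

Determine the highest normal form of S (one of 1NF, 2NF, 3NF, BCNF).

2NF

Candidate key: {A, B}. Prime attributes: {A, B}.
D → E: {D}⁺ = {D, E}, which is not all of the attributes, so the left side is not a superkey — BCNF is violated.
D → E determines the non-prime attribute {E} from a non-superkey — 3NF is violated.
No proper subset of a key has a non-prime attribute in its closure, so there is no partial dependency; 2NF holds.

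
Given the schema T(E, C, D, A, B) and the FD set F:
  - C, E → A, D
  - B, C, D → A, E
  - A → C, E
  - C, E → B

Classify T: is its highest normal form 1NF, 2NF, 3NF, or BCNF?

BCNF

Candidate keys: {A}, {B, C, D}, {C, E}. Prime attributes: {A, B, C, D, E}.
Every FD has a superkey on the left, so the relation is in BCNF.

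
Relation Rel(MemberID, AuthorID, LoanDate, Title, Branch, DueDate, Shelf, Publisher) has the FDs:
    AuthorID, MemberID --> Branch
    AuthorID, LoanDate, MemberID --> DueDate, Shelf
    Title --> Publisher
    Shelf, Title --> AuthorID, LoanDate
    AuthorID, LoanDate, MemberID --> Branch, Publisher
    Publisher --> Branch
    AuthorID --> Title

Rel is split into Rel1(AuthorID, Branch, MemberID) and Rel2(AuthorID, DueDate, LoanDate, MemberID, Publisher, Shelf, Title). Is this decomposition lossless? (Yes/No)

Rel1 ∩ Rel2 = {AuthorID, MemberID}; its closure under F is {AuthorID, Branch, MemberID, Publisher, Title}.
Rel1 is contained in that closure, so Rel1 ∩ Rel2 --> Rel1 holds and the join is lossless.

Yes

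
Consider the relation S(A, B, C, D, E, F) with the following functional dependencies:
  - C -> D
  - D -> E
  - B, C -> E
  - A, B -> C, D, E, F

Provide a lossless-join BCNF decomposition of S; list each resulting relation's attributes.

{A, B, C, F}; {C, D}; {D, E}

Candidate key of the original relation: {A, B}.
Within {A, B, C, D, E, F}: {C}⁺ ∩ {A, B, C, D, E, F} = {C, D, E}, not the whole set, so C -> D, E violates BCNF; decompose into {C, D, E} and {A, B, C, F}.
Within {C, D, E}: {D}⁺ ∩ {C, D, E} = {D, E}, not the whole set, so D -> E violates BCNF; decompose into {D, E} and {C, D}.
{D, E}: every determinant is a superkey — BCNF.
{C, D}: every determinant is a superkey — BCNF.
{A, B, C, F}: every determinant is a superkey — BCNF.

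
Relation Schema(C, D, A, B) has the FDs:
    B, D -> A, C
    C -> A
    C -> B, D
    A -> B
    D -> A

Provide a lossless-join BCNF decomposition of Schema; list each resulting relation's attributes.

{A, B}; {A, C, D}

Candidate keys of the original relation: {C}, {D}.
Within {A, B, C, D}: {A}⁺ ∩ {A, B, C, D} = {A, B}, not the whole set, so A -> B violates BCNF; decompose into {A, B} and {A, C, D}.
{A, B} is in BCNF.
{A, C, D} is in BCNF.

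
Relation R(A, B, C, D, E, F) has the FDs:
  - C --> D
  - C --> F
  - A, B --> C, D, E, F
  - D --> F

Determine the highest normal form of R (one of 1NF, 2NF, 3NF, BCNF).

Candidate key: {A, B}. Prime attributes: {A, B}.
C --> D breaks BCNF: {C}⁺ = {C, D, F}, so {C} is not a superkey.
C --> D determines the non-prime attribute {D} from a non-superkey — 3NF is violated.
No non-prime attribute depends on a proper subset of any candidate key, so 2NF holds.

2NF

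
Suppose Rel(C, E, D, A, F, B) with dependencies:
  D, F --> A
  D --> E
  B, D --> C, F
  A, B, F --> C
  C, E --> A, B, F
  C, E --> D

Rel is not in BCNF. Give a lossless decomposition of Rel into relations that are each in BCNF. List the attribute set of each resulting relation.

Candidate keys of the original relation: {A, B, E, F}, {B, D}, {C, D}, {C, E}.
In {A, B, C, D, E, F}, {D, F} is not a superkey ({D, F}⁺ restricted to this set is {A, D, E, F}), so split on D, F --> A, E into {A, D, E, F} and {B, C, D, F}.
In {A, D, E, F}, {D} is not a superkey ({D}⁺ restricted to this set is {D, E}), so split on D --> E into {D, E} and {A, D, F}.
{D, E} has no BCNF violation.
{A, D, F} has no BCNF violation.
{B, C, D, F} has no BCNF violation.

{A, D, F}; {B, C, D, F}; {D, E}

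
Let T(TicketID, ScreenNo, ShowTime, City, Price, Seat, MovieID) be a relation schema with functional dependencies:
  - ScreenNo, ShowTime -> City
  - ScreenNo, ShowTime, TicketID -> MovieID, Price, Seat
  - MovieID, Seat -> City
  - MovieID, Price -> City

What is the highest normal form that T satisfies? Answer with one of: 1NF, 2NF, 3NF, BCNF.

Candidate key: {ScreenNo, ShowTime, TicketID}. Prime attributes: {ScreenNo, ShowTime, TicketID}.
ScreenNo, ShowTime -> City: {ScreenNo, ShowTime}⁺ = {City, ScreenNo, ShowTime}, which is not all of the attributes, so the left side is not a superkey — BCNF is violated.
Because {City} is non-prime and the left side of ScreenNo, ShowTime -> City is not a superkey, the relation is not in 3NF.
The proper key subset {ScreenNo, ShowTime} of {ScreenNo, ShowTime, TicketID} determines non-prime {City}, so the relation is not even in 2NF.

1NF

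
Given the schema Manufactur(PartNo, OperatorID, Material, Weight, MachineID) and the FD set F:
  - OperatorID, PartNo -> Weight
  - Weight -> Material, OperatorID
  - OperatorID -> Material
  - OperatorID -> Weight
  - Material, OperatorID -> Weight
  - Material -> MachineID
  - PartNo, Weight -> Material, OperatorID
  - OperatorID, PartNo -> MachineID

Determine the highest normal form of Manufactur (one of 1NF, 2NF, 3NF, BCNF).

1NF

Candidate keys: {OperatorID, PartNo}, {PartNo, Weight}. Prime attributes: {OperatorID, PartNo, Weight}.
Weight -> Material, OperatorID: {Weight}⁺ = {MachineID, Material, OperatorID, Weight}, which is not all of the attributes, so the left side is not a superkey — BCNF is violated.
Because {Material} is non-prime and the left side of Weight -> Material, OperatorID is not a superkey, the relation is not in 3NF.
{OperatorID} is a proper subset of the key {OperatorID, PartNo}, and {OperatorID}⁺ contains the non-prime attributes {MachineID, Material} — a partial dependency, so 2NF is violated.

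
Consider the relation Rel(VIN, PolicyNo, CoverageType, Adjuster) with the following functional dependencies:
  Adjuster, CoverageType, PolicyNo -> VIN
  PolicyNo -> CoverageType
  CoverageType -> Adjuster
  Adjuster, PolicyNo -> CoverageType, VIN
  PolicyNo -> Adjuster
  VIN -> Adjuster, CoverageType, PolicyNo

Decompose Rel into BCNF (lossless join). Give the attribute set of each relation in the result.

{Adjuster, CoverageType}; {CoverageType, PolicyNo, VIN}

Candidate keys of the original relation: {PolicyNo}, {VIN}.
In {Adjuster, CoverageType, PolicyNo, VIN}, {CoverageType} is not a superkey ({CoverageType}⁺ restricted to this set is {Adjuster, CoverageType}), so split on CoverageType -> Adjuster into {Adjuster, CoverageType} and {CoverageType, PolicyNo, VIN}.
{Adjuster, CoverageType}: every determinant is a superkey — BCNF.
{CoverageType, PolicyNo, VIN}: every determinant is a superkey — BCNF.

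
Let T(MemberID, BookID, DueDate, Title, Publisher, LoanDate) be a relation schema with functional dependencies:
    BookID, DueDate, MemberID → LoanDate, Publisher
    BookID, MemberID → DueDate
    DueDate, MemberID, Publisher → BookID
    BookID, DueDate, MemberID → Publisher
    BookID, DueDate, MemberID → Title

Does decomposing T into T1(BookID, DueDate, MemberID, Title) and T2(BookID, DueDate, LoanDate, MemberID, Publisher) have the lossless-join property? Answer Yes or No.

The shared attributes are {BookID, DueDate, MemberID} and {BookID, DueDate, MemberID}⁺ = {BookID, DueDate, LoanDate, MemberID, Publisher, Title}.
Since T1 ⊆ {BookID, DueDate, LoanDate, MemberID, Publisher, Title}, the intersection is a superkey of T1; the decomposition is lossless.

Yes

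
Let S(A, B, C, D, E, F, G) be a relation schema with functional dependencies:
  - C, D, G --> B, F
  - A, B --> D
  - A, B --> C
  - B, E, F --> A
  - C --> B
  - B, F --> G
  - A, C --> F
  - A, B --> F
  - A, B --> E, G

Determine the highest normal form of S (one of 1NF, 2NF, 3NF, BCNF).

3NF

Candidate keys: {A, B}, {A, C}, {B, E, F}, {C, D, E, G}, {C, E, F}. Prime attributes: {A, B, C, D, E, F, G}.
C, D, G --> B, F breaks BCNF: {C, D, G}⁺ = {B, C, D, F, G}, so {C, D, G} is not a superkey.
Since {B, F} ⊆ prime attributes and every other non-superkey FD also has a prime right side, the schema is in 3NF.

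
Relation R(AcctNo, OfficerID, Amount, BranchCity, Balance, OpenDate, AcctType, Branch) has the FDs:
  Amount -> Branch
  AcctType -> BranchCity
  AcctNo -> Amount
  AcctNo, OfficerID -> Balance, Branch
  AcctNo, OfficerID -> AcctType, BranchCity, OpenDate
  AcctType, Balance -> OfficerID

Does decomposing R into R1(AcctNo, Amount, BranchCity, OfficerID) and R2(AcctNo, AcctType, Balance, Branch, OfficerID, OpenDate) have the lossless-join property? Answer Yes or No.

The shared attributes are {AcctNo, OfficerID} and {AcctNo, OfficerID}⁺ = {AcctNo, AcctType, Amount, Balance, Branch, BranchCity, OfficerID, OpenDate}.
Since R1 ⊆ {AcctNo, AcctType, Amount, Balance, Branch, BranchCity, OfficerID, OpenDate}, the intersection is a superkey of R1; the decomposition is lossless.

Yes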